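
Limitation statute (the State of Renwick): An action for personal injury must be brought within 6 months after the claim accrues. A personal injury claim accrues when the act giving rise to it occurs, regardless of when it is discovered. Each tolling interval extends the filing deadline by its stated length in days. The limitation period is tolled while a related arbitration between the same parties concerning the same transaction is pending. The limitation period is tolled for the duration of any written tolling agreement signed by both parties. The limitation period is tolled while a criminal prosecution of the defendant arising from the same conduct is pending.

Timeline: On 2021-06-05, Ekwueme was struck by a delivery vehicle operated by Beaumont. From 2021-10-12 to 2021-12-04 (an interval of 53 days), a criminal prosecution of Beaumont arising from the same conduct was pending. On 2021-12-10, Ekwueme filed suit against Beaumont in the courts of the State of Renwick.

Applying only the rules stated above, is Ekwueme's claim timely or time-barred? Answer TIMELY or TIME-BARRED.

The limitation period began to run on 2021-06-05.
6 months from 2021-06-05 is 2021-12-05.
Because the pending criminal prosecution ran from 2021-10-12 to 2021-12-04, the deadline is extended by 53 days to 2022-01-27.
Ekwueme filed on 2021-12-10, before the 2022-01-27 deadline, so the action is timely.

TIMELY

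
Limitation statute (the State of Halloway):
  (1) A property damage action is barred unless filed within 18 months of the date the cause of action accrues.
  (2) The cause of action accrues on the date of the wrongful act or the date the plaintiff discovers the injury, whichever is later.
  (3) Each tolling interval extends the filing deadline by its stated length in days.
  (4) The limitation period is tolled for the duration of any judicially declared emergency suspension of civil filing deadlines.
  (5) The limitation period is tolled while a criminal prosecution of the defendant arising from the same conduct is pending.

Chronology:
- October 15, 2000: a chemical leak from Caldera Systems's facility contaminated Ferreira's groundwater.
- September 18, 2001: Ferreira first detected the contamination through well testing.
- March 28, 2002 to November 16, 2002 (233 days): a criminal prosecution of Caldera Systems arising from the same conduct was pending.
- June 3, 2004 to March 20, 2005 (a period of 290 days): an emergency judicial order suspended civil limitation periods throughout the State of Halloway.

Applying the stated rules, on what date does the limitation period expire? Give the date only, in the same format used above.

November 6, 2003

The claim accrued on September 18, 2001 — the later of the October 15, 2000 act and the September 18, 2001 discovery.
Adding the 18 months base period to September 18, 2001 gives a deadline of March 18, 2003, before any tolling.
The period was tolled for 233 days by the pending criminal prosecution (March 28, 2002 to November 16, 2002), pushing the deadline to November 6, 2003.
The emergency suspension of filing deadlines starting June 3, 2004 came too late — the period had run on November 6, 2003 — and so does not extend the deadline.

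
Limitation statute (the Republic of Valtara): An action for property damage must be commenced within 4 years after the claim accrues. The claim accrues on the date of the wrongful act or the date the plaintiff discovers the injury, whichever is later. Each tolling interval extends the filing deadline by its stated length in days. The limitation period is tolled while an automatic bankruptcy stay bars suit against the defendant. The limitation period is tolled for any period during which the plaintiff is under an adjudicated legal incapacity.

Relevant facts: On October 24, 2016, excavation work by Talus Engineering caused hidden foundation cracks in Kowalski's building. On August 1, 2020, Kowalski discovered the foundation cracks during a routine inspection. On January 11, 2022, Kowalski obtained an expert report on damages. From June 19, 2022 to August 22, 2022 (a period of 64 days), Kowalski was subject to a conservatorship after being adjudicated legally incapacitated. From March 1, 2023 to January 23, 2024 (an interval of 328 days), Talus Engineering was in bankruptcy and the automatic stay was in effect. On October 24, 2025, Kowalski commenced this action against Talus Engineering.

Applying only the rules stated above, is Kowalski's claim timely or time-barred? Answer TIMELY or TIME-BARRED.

Because discovery on August 1, 2020 post-dates the October 24, 2016 act, accrual under the later-of rule falls on August 1, 2020.
Adding the 4 years base period to August 1, 2020 gives a deadline of August 1, 2024, before any tolling.
Because the plaintiff's legal incapacity ran from June 19, 2022 to August 22, 2022, the deadline is extended by 64 days to October 4, 2024.
Because the automatic bankruptcy stay ran from March 1, 2023 to January 23, 2024, the deadline is extended by 328 days to August 28, 2025.
None of the other events listed affects the running of the period under the stated rules.
Kowalski filed on October 24, 2025, after the August 28, 2025 deadline, so the action is time-barred.

TIME-BARRED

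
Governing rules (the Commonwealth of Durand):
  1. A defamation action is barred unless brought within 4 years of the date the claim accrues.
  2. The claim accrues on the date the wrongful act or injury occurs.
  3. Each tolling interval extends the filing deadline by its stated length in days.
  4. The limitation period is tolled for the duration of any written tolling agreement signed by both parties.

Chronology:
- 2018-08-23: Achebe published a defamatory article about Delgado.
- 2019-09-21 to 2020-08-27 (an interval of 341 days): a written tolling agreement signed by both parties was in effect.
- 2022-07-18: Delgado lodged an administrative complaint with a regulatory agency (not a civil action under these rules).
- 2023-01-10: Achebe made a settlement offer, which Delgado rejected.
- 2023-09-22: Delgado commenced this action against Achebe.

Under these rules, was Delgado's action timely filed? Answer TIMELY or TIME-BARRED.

The claim accrued on 2018-08-23, the date of the act.
Adding the 4 years base period to 2018-08-23 gives a deadline of 2022-08-23, before any tolling.
The period was tolled for 341 days by the written tolling agreement (2019-09-21 to 2020-08-27), pushing the deadline to 2023-07-30.
None of the other events listed affects the running of the period under the stated rules.
Delgado filed on 2023-09-22, after the 2023-07-30 deadline, so the action is time-barred.

TIME-BARRED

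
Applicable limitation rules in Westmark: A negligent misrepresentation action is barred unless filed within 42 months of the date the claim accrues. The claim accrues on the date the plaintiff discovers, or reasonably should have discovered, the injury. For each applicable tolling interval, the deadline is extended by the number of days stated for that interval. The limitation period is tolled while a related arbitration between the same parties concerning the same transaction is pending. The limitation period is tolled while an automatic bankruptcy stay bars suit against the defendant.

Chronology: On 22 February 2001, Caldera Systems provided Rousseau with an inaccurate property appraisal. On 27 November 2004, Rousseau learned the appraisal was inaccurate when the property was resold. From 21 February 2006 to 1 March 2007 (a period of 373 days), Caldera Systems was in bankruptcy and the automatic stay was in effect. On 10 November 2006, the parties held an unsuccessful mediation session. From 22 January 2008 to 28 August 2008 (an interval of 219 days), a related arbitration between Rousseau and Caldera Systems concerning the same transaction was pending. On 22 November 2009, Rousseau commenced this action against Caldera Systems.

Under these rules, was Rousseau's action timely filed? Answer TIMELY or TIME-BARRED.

TIMELY

Under the discovery rule, the claim accrued on 27 November 2004, when Rousseau discovered the injury — not on the 22 February 2001 date of the underlying act.
The untolled deadline — 42 months after 27 November 2004 — is 27 May 2008.
Because the automatic bankruptcy stay ran from 21 February 2006 to 1 March 2007, the deadline is extended by 373 days to 4 June 2009.
The pending related arbitration from 22 January 2008 to 28 August 2008 tolled the period for 219 days, extending the deadline to 9 January 2010.
Nothing else in the chronology tolls or restarts the period.
Filing on 22 November 2009 beat the 9 January 2010 deadline — the action is timely.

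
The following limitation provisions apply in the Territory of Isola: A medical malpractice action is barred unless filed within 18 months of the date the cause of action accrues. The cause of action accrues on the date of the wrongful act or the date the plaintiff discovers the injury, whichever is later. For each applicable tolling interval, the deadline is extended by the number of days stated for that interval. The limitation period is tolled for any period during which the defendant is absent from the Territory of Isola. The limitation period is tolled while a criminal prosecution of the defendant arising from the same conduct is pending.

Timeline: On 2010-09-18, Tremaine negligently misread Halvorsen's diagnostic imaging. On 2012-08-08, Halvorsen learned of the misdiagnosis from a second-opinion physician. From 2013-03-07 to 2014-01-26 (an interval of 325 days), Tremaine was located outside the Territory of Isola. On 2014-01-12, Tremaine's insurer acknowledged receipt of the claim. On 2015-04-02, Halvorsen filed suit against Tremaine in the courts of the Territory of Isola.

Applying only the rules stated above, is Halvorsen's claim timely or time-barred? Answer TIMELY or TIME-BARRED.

The claim accrued on 2012-08-08 — the later of the 2010-09-18 act and the 2012-08-08 discovery.
18 months from 2012-08-08 is 2014-02-08.
The period was tolled for 325 days by the defendant's absence from the jurisdiction (2013-03-07 to 2014-01-26), pushing the deadline to 2014-12-30.
None of the other events listed affects the running of the period under the stated rules.
The 2015-04-02 filing falls after the 2014-12-30 deadline; the claim is time-barred.

TIME-BARRED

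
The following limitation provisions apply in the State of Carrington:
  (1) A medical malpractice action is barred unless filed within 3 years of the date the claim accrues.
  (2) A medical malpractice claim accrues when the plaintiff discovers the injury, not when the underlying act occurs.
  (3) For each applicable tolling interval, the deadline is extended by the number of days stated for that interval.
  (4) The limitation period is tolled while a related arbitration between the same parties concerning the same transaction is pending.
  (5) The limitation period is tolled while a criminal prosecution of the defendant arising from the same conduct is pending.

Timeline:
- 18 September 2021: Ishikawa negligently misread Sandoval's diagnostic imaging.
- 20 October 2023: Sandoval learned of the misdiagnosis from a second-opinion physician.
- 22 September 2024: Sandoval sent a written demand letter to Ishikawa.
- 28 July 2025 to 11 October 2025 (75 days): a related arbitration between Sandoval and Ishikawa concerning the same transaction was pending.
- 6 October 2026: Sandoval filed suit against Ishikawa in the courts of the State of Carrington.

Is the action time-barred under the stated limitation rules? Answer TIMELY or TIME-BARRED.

TIMELY

Under the discovery rule, the claim accrued on 20 October 2023, when Sandoval discovered the injury — not on the 18 September 2021 date of the underlying act.
The untolled deadline — 3 years after 20 October 2023 — is 20 October 2026.
The period was tolled for 75 days by the pending related arbitration (28 July 2025 to 11 October 2025), pushing the deadline to 3 January 2027.
None of the other events listed affects the running of the period under the stated rules.
Filing on 6 October 2026 beat the 3 January 2027 deadline — the action is timely.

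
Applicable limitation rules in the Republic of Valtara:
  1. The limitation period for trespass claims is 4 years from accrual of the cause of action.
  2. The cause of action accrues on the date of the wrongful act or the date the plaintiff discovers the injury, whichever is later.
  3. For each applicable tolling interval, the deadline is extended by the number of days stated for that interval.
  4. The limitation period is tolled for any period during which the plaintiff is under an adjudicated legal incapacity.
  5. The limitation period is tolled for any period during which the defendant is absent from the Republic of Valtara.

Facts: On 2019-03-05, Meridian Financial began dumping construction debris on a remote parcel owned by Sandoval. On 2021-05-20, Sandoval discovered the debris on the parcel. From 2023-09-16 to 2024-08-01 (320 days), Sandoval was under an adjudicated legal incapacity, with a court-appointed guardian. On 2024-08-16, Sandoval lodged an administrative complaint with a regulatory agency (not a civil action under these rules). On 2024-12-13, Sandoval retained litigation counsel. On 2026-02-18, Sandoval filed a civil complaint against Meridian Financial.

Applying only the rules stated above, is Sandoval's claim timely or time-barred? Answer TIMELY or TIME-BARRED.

TIMELY

The claim accrued on 2021-05-20 — the later of the 2019-03-05 act and the 2021-05-20 discovery.
4 years from 2021-05-20 is 2025-05-20.
The period was tolled for 320 days by the plaintiff's legal incapacity (2023-09-16 to 2024-08-01), pushing the deadline to 2026-04-05.
Nothing else in the chronology tolls or restarts the period.
The 2026-02-18 filing precedes the 2026-04-05 deadline; the claim is timely.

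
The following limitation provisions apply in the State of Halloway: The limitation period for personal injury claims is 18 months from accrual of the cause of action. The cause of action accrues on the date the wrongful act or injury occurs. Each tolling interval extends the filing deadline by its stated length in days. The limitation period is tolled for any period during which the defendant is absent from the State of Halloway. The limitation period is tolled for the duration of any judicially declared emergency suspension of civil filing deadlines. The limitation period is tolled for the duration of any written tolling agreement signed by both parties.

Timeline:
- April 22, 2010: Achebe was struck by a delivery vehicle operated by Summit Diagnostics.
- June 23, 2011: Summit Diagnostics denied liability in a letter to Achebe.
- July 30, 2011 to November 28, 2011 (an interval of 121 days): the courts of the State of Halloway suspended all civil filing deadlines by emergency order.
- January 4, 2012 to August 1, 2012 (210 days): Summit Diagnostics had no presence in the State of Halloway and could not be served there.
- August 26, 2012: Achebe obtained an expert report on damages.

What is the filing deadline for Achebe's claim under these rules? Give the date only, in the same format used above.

The claim accrued on April 22, 2010, when the wrongful act occurred.
18 months from April 22, 2010 is October 22, 2011.
The period was tolled for 121 days by the emergency suspension of filing deadlines (July 30, 2011 to November 28, 2011), pushing the deadline to February 20, 2012.
The defendant's absence from the jurisdiction from January 4, 2012 to August 1, 2012 tolled the period for 210 days, extending the deadline to September 17, 2012.
None of the other events listed affects the running of the period under the stated rules.

September 17, 2012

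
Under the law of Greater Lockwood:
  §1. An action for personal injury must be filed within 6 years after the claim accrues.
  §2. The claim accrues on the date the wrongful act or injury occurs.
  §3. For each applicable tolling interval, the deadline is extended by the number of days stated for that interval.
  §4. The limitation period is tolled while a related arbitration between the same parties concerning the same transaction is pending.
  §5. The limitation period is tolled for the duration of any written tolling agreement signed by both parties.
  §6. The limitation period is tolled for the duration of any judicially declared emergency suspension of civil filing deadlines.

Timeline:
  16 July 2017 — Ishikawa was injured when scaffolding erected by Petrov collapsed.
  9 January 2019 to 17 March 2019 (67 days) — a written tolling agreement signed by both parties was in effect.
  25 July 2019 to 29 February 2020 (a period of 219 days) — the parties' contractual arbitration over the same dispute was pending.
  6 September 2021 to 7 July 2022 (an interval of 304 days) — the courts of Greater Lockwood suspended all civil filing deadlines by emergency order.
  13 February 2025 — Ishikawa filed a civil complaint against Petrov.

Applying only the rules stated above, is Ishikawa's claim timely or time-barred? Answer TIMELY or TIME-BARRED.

TIMELY

The claim accrued on 16 July 2017, the date of the act.
The untolled deadline — 6 years after 16 July 2017 — is 16 July 2023.
The written tolling agreement from 9 January 2019 to 17 March 2019 tolled the period for 67 days, extending the deadline to 21 September 2023.
The period was tolled for 219 days by the pending related arbitration (25 July 2019 to 29 February 2020), pushing the deadline to 27 April 2024.
Because the emergency suspension of filing deadlines ran from 6 September 2021 to 7 July 2022, the deadline is extended by 304 days to 25 February 2025.
The 13 February 2025 filing precedes the 25 February 2025 deadline; the claim is timely.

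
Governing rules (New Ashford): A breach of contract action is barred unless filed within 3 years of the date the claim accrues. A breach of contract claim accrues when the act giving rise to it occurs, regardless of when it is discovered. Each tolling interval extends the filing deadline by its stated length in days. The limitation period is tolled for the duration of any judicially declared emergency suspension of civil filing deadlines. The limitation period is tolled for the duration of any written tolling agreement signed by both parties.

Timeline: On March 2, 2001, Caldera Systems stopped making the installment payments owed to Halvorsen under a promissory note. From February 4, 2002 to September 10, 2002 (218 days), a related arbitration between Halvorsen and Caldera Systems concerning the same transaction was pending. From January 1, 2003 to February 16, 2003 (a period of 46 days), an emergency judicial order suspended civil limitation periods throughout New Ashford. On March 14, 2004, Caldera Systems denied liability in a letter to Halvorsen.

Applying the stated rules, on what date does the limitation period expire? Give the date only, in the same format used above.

The claim accrued on March 2, 2001, when the wrongful act occurred.
The untolled deadline — 3 years after March 2, 2001 — is March 2, 2004.
The emergency suspension of filing deadlines from January 1, 2003 to February 16, 2003 tolled the period for 46 days, extending the deadline to April 17, 2004.
The pending related arbitration from February 4, 2002 to September 10, 2002 does not toll the period, because no stated rule makes a pending arbitration a tolling event.
None of the other events listed affects the running of the period under the stated rules.

April 17, 2004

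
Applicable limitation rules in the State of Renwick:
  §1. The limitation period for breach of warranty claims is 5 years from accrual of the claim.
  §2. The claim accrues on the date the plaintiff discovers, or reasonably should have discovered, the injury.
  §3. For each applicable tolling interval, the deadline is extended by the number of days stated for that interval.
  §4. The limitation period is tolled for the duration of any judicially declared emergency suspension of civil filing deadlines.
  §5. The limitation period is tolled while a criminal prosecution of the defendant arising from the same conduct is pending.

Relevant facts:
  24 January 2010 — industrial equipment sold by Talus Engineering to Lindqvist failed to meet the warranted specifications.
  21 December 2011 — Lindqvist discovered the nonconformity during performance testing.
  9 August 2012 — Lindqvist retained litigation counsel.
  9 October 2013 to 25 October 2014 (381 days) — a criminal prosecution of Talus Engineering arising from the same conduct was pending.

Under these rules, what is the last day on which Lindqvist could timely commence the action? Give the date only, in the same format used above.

6 January 2018

The claim did not accrue until Lindqvist discovered the injury on 21 December 2011; the 24 January 2010 act date does not start the clock under the stated rule.
Adding the 5 years base period to 21 December 2011 gives a deadline of 21 December 2016, before any tolling.
Because the pending criminal prosecution ran from 9 October 2013 to 25 October 2014, the deadline is extended by 381 days to 6 January 2018.
Nothing else in the chronology tolls or restarts the period.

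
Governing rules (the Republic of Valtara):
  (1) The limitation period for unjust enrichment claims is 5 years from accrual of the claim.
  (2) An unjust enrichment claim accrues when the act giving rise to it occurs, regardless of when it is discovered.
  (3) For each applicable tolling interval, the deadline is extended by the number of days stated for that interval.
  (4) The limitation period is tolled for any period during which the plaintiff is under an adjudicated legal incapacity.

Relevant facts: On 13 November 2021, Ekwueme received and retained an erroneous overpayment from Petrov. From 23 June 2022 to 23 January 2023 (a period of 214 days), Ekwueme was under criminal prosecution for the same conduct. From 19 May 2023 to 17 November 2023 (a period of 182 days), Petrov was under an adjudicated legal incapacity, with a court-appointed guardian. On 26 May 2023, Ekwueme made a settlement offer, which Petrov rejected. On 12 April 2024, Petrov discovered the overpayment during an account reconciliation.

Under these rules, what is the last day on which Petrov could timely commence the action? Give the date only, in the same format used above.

14 May 2027

Because the rule ties accrual to occurrence, the claim accrued on 13 November 2021, not on the 12 April 2024 discovery date.
5 years from 13 November 2021 is 13 November 2026.
The period was tolled for 182 days by the plaintiff's legal incapacity (19 May 2023 to 17 November 2023), pushing the deadline to 14 May 2027.
The pending criminal prosecution from 23 June 2022 to 23 January 2023 does not toll the period, because no stated rule makes a criminal prosecution a tolling event.
None of the other events listed affects the running of the period under the stated rules.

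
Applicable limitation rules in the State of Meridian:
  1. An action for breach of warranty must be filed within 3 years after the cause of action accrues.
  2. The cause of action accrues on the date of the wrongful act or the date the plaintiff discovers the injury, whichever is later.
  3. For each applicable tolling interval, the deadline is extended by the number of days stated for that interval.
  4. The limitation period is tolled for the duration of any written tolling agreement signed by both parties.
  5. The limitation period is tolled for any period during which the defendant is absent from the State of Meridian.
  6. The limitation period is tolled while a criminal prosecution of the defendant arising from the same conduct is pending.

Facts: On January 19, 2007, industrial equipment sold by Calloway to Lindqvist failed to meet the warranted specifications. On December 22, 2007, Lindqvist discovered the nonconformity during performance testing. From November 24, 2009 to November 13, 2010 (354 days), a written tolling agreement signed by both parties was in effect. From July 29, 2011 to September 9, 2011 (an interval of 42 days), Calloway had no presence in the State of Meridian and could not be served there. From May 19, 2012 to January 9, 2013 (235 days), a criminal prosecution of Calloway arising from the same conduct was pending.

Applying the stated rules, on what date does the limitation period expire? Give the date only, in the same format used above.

January 22, 2012

Taking the later of the act (January 19, 2007) and discovery (December 22, 2007), the claim accrued on December 22, 2007.
3 years from December 22, 2007 is December 22, 2010.
The period was tolled for 354 days by the written tolling agreement (November 24, 2009 to November 13, 2010), pushing the deadline to December 11, 2011.
Because the defendant's absence from the jurisdiction ran from July 29, 2011 to September 9, 2011, the deadline is extended by 42 days to January 22, 2012.
The pending criminal prosecution starting May 19, 2012 came too late — the period had run on January 22, 2012 — and so does not extend the deadline.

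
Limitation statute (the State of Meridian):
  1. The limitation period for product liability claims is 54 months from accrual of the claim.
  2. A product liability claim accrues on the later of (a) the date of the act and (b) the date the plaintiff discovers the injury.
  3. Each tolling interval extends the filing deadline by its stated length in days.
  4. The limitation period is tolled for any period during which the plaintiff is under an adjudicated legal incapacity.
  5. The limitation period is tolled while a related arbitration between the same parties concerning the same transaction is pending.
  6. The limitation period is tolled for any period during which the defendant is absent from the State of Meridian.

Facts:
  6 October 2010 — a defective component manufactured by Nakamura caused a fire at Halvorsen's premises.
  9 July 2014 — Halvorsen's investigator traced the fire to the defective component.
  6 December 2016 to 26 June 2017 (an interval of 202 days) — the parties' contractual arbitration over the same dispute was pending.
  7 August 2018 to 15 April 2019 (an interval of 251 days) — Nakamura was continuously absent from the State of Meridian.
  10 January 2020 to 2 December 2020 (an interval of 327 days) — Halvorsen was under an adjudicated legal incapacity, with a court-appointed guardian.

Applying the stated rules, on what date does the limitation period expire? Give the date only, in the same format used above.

Because discovery on 9 July 2014 post-dates the 6 October 2010 act, accrual under the later-of rule falls on 9 July 2014.
54 months from 9 July 2014 is 9 January 2019.
Because the pending related arbitration ran from 6 December 2016 to 26 June 2017, the deadline is extended by 202 days to 30 July 2019.
The period was tolled for 251 days by the defendant's absence from the jurisdiction (7 August 2018 to 15 April 2019), pushing the deadline to 6 April 2020.
The period was tolled for 327 days by the plaintiff's legal incapacity (10 January 2020 to 2 December 2020), pushing the deadline to 27 February 2021.

27 February 2021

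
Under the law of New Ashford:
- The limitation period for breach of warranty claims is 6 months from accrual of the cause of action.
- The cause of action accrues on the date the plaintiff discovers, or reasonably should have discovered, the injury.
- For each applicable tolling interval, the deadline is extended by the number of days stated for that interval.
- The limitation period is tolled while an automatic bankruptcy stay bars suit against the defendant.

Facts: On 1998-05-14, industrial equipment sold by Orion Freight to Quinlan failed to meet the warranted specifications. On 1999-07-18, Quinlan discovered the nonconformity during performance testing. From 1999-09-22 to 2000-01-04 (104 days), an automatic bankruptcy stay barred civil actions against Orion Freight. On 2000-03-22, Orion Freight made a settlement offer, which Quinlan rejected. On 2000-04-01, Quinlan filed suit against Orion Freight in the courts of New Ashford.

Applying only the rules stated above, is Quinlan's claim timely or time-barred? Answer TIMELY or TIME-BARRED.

Accrual is tied to discovery, so the period began on 1999-07-18 rather than on 1998-05-14 when the act occurred.
Adding the 6 months base period to 1999-07-18 gives a deadline of 2000-01-18, before any tolling.
Because the automatic bankruptcy stay ran from 1999-09-22 to 2000-01-04, the deadline is extended by 104 days to 2000-05-01.
Nothing else in the chronology tolls or restarts the period.
Filing on 2000-04-01 beat the 2000-05-01 deadline — the action is timely.

TIMELY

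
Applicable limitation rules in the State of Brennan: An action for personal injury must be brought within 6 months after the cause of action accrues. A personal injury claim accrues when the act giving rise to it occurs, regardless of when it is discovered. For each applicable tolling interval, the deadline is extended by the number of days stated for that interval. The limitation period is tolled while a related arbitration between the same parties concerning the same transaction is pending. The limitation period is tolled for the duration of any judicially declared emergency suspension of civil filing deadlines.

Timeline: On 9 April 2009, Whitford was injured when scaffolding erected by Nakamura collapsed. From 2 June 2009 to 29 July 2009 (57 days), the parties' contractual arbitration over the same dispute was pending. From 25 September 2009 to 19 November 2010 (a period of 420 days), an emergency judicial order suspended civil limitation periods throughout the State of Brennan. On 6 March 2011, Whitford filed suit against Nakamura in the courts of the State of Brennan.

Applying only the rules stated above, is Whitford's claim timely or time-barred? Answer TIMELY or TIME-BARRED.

TIME-BARRED

The limitation period began to run on 9 April 2009.
The untolled deadline — 6 months after 9 April 2009 — is 9 October 2009.
The period was tolled for 57 days by the pending related arbitration (2 June 2009 to 29 July 2009), pushing the deadline to 5 December 2009.
Because the emergency suspension of filing deadlines ran from 25 September 2009 to 19 November 2010, the deadline is extended by 420 days to 29 January 2011.
The 6 March 2011 filing falls after the 29 January 2011 deadline; the claim is time-barred.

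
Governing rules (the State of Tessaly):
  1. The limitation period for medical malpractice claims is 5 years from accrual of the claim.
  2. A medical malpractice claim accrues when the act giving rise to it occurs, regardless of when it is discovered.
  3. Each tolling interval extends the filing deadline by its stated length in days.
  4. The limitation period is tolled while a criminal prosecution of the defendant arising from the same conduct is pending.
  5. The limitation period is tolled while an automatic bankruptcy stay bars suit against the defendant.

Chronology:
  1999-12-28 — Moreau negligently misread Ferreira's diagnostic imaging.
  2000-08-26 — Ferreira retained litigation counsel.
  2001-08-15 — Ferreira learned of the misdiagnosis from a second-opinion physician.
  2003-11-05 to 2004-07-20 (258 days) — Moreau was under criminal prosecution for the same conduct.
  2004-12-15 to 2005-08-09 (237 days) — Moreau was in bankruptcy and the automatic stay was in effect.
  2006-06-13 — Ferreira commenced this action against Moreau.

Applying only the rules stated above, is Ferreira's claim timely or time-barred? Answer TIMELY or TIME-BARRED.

Because the rule ties accrual to occurrence, the claim accrued on 1999-12-28, not on the 2001-08-15 discovery date.
The untolled deadline — 5 years after 1999-12-28 — is 2004-12-28.
Because the pending criminal prosecution ran from 2003-11-05 to 2004-07-20, the deadline is extended by 258 days to 2005-09-12.
Because the automatic bankruptcy stay ran from 2004-12-15 to 2005-08-09, the deadline is extended by 237 days to 2006-05-07.
The other events in the timeline have no effect on the limitation period under the stated rules.
Filing on 2006-06-13 missed the 2006-05-07 deadline — the action is time-barred.

TIME-BARRED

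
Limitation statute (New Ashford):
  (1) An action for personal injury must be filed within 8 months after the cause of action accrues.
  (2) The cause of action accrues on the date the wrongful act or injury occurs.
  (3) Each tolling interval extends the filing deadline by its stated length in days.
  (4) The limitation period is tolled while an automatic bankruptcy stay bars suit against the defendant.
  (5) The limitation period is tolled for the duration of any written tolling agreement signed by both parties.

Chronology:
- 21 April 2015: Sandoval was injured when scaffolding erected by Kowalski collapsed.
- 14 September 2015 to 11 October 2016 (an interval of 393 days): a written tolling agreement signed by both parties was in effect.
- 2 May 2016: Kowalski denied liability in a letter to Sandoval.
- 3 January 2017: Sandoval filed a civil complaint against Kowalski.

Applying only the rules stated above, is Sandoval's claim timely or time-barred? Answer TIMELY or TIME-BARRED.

The claim accrued on 21 April 2015, when the wrongful act occurred.
Adding the 8 months base period to 21 April 2015 gives a deadline of 21 December 2015, before any tolling.
Because the written tolling agreement ran from 14 September 2015 to 11 October 2016, the deadline is extended by 393 days to 17 January 2017.
The other events in the timeline have no effect on the limitation period under the stated rules.
The 3 January 2017 filing precedes the 17 January 2017 deadline; the claim is timely.

TIMELY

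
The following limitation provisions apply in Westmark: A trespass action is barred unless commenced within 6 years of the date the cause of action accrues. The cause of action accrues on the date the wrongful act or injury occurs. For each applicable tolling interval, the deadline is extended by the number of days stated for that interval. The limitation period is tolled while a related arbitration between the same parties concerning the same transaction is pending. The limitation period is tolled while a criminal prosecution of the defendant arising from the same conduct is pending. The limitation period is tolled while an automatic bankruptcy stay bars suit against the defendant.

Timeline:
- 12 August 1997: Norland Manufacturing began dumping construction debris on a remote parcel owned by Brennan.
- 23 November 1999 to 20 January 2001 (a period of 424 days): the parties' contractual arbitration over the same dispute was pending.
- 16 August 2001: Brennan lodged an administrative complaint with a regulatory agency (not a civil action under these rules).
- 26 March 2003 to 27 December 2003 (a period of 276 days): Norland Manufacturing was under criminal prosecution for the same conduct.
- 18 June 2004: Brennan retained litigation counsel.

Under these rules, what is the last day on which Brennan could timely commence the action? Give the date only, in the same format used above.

12 July 2005

The limitation period began to run on 12 August 1997.
The untolled deadline — 6 years after 12 August 1997 — is 12 August 2003.
Because the pending related arbitration ran from 23 November 1999 to 20 January 2001, the deadline is extended by 424 days to 9 October 2004.
The pending criminal prosecution from 26 March 2003 to 27 December 2003 tolled the period for 276 days, extending the deadline to 12 July 2005.
Nothing else in the chronology tolls or restarts the period.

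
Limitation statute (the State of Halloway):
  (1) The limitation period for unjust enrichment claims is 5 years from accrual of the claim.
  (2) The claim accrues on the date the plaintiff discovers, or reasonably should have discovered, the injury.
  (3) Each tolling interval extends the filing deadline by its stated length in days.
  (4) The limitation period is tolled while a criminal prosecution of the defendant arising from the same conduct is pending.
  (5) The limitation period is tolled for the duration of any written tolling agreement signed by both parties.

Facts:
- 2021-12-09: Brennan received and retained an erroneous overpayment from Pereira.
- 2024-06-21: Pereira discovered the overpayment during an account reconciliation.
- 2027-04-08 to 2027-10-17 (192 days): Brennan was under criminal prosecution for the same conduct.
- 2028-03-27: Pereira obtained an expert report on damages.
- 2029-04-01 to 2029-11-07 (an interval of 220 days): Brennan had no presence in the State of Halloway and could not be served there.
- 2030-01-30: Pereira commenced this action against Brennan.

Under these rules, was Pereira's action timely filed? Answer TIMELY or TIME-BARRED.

Under the discovery rule, the claim accrued on 2024-06-21, when Pereira discovered the injury — not on the 2021-12-09 date of the underlying act.
The untolled deadline — 5 years after 2024-06-21 — is 2029-06-21.
The period was tolled for 192 days by the pending criminal prosecution (2027-04-08 to 2027-10-17), pushing the deadline to 2029-12-30.
The defendant's absence from the jurisdiction from 2029-04-01 to 2029-11-07 does not toll the period, because no stated rule makes the defendant's absence a tolling event.
None of the other events listed affects the running of the period under the stated rules.
Filing on 2030-01-30 missed the 2029-12-30 deadline — the action is time-barred.

TIME-BARRED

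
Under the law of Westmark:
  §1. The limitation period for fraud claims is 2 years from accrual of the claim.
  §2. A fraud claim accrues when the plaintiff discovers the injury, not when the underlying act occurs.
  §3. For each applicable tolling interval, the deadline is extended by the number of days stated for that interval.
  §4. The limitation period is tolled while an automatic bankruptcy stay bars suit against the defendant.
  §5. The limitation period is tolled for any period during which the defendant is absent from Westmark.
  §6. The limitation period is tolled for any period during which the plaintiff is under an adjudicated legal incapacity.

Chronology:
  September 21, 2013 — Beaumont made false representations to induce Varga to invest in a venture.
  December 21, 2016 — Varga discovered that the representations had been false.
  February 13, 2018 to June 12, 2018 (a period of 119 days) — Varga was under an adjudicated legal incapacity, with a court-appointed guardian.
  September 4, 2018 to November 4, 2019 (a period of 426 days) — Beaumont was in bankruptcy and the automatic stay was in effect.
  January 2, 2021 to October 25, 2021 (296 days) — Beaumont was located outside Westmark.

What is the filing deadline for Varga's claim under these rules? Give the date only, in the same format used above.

June 18, 2020

Accrual is tied to discovery, so the period began on December 21, 2016 rather than on September 21, 2013 when the act occurred.
The untolled deadline — 2 years after December 21, 2016 — is December 21, 2018.
The period was tolled for 119 days by the plaintiff's legal incapacity (February 13, 2018 to June 12, 2018), pushing the deadline to April 19, 2019.
The period was tolled for 426 days by the automatic bankruptcy stay (September 4, 2018 to November 4, 2019), pushing the deadline to June 18, 2020.
The defendant's absence from the jurisdiction from January 2, 2021 to October 25, 2021 began after the period had already run on June 18, 2020, so it has no tolling effect.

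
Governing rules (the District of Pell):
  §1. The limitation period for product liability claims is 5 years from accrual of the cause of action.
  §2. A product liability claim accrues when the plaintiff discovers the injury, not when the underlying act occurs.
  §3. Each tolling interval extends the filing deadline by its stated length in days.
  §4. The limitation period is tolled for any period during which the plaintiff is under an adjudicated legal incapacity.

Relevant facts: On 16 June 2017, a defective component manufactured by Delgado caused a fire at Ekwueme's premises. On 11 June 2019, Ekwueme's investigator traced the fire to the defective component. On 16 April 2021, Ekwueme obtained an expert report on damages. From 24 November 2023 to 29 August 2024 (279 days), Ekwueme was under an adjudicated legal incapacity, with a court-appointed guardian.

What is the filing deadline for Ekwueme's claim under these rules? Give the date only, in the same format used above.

The claim did not accrue until Ekwueme discovered the injury on 11 June 2019; the 16 June 2017 act date does not start the clock under the stated rule.
The untolled deadline — 5 years after 11 June 2019 — is 11 June 2024.
The period was tolled for 279 days by the plaintiff's legal incapacity (24 November 2023 to 29 August 2024), pushing the deadline to 17 March 2025.
None of the other events listed affects the running of the period under the stated rules.

17 March 2025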